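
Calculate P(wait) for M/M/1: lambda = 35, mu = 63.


P(wait) = rho = lambda/mu = 35/63 = 0.5556

0.5556


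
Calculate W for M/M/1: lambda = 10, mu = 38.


W = 1/(mu - lambda) = 1/(38 - 10) = 0.0357 hours

0.0357 hours


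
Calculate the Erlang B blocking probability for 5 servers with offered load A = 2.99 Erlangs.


B(N,A) = (A^N/N!) / sum(A^k/k!, k=0..N) with N=5, A=2.99 = 0.1092

0.1092


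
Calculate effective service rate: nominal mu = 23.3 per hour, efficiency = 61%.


Effective rate = mu * efficiency = 23.3 * 0.61 = 14.21 per hour

14.21 per hour


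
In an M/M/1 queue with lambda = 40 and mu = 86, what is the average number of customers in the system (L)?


rho = 40/86; L = rho/(1-rho) = 0.87

0.87


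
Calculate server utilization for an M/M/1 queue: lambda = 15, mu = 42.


rho = lambda/mu = 15/42 = 0.3571

0.3571


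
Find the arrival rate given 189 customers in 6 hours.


lambda = total arrivals / time = 189 / 6 = 31.5 per hour

31.5 per hour


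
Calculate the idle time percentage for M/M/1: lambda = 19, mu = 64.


Idle fraction = (1 - rho) * 100 = (1 - 19/64) * 100 = 70.3%

70.3%


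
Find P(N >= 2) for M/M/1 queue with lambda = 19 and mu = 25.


P(N >= 2) = rho^2 = (19/25)^2 = 0.5776

0.5776


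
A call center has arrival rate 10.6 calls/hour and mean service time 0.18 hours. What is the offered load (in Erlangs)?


Offered load a = lambda * E[S] = 10.6 * 0.18 = 1.91 Erlangs

1.91 Erlangs


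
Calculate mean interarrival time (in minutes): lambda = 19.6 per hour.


Mean interarrival time = 60/lambda = 60/19.6 = 3.06 minutes

3.06 minutes


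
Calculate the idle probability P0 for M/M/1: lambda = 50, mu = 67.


P0 = 1 - rho = 1 - 50/67 = 0.2537

0.2537


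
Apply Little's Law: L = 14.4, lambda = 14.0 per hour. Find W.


W = L / lambda = 14.4 / 14.0 = 1.0286 hours

1.0286 hours


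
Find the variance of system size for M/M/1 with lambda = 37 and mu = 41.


rho = 37/41; Var(N) = rho/(1-rho)^2 = 94.81

94.81


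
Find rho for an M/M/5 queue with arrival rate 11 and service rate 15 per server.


rho = lambda/(c*mu) = 11/(5*15) = 0.1467

0.1467


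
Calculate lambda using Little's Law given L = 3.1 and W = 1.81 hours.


lambda = L / W = 3.1 / 1.81 = 1.71 per hour

1.71 per hour


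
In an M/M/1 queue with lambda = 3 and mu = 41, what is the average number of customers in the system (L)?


rho = 3/41; L = rho/(1-rho) = 0.08

0.08


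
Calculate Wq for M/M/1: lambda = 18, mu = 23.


rho = 18/23; Wq = rho/(mu - lambda) = 0.1565 hours

0.1565 hours


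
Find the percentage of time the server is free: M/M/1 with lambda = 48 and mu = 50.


Idle fraction = (1 - rho) * 100 = (1 - 48/50) * 100 = 4.0%

4.0%


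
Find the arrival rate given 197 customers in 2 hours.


lambda = total arrivals / time = 197 / 2 = 98.5 per hour

98.5 per hour


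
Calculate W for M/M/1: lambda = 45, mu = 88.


W = 1/(mu - lambda) = 1/(88 - 45) = 0.0233 hours

0.0233 hours


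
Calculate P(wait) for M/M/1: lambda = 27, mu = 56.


P(wait) = rho = lambda/mu = 27/56 = 0.4821

0.4821


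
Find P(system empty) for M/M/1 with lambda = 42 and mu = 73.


P0 = 1 - rho = 1 - 42/73 = 0.4247

0.4247


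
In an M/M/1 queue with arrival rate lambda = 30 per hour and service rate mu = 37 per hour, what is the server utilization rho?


rho = lambda/mu = 30/37 = 0.8108

0.8108


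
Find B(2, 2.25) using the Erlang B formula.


B(N,A) = (A^N/N!) / sum(A^k/k!, k=0..N) with N=2, A=2.25 = 0.4378

0.4378


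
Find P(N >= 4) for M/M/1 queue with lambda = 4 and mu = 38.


P(N >= 4) = rho^4 = (4/38)^4 = 0.0001

0.0001


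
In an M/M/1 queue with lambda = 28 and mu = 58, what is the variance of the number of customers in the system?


rho = 28/58; Var(N) = rho/(1-rho)^2 = 1.8

1.8


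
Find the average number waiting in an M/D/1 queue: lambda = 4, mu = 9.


M/D/1: Lq = rho^2 / (2*(1-rho)) where rho = 4/9; Lq = 0.18

0.18


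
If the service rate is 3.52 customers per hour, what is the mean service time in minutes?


Mean service time = 60/mu = 60/3.52 = 17.05 minutes

17.05 minutes


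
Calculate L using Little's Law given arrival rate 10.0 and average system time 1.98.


L = lambda * W = 10.0 * 1.98 = 19.8

19.8


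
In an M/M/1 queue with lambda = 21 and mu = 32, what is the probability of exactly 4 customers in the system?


rho = 21/32; P(n) = (1-rho)*rho^n = (1-21/32)*(21/32)^4 = 0.0638

0.0638


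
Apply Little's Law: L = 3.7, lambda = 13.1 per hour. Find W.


W = L / lambda = 3.7 / 13.1 = 0.2824 hours

0.2824 hours


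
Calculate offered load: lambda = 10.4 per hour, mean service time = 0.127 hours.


Offered load a = lambda * E[S] = 10.4 * 0.127 = 1.32 Erlangs

1.32 Erlangs


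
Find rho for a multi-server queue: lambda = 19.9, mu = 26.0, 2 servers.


rho = lambda / (c * mu) = 19.9 / (2 * 26.0) = 0.3827

0.3827


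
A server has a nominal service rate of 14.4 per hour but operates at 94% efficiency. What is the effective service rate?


Effective rate = mu * efficiency = 14.4 * 0.94 = 13.54 per hour

13.54 per hour


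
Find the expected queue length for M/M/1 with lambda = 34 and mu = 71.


rho = 34/71; Lq = rho^2/(1-rho) = 0.44

0.44


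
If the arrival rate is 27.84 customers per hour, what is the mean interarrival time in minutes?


Mean interarrival time = 60/lambda = 60/27.84 = 2.16 minutes

2.16 minutes


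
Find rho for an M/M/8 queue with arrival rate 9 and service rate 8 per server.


rho = lambda/(c*mu) = 9/(8*8) = 0.1406

0.1406


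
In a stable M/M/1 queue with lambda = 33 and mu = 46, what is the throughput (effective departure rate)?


For a stable queue (lambda < mu), throughput = lambda = 33 per hour

33 per hour


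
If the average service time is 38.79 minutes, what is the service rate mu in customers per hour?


mu = 60 / avg_service_time = 60 / 38.79 = 1.55 per hour

1.55 per hour


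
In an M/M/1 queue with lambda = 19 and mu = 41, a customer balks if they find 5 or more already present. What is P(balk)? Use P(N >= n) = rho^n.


P(N >= 5) = rho^5 = (19/41)^5 = 0.0214

0.0214


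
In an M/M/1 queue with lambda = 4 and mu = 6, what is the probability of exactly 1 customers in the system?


rho = 4/6; P(n) = (1-rho)*rho^n = (1-4/6)*(4/6)^1 = 0.2222

0.2222


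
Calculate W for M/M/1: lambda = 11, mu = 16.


W = 1/(mu - lambda) = 1/(16 - 11) = 0.2 hours

0.2 hours


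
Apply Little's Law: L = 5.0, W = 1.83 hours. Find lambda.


lambda = L / W = 5.0 / 1.83 = 2.73 per hour

2.73 per hour


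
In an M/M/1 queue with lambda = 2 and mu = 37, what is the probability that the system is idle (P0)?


P0 = 1 - rho = 1 - 2/37 = 0.9459

0.9459


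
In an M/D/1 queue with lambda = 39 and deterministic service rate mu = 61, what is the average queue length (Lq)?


M/D/1: Lq = rho^2 / (2*(1-rho)) where rho = 39/61; Lq = 0.57

0.57


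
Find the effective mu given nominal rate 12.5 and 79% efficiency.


Effective rate = mu * efficiency = 12.5 * 0.79 = 9.88 per hour

9.88 per hour


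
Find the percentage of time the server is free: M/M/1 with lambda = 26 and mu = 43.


Idle fraction = (1 - rho) * 100 = (1 - 26/43) * 100 = 39.5%

39.5%


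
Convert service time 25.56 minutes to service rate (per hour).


mu = 60 / avg_service_time = 60 / 25.56 = 2.35 per hour

2.35 per hour


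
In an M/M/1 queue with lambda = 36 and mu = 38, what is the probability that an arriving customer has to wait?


P(wait) = rho = lambda/mu = 36/38 = 0.9474

0.9474


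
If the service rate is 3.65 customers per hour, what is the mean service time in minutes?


Mean service time = 60/mu = 60/3.65 = 16.44 minutes

16.44 minutes


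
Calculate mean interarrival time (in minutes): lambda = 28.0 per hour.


Mean interarrival time = 60/lambda = 60/28.0 = 2.14 minutes

2.14 minutes


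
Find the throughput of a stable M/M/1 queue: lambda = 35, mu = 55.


For a stable queue (lambda < mu), throughput = lambda = 35 per hour

35 per hour


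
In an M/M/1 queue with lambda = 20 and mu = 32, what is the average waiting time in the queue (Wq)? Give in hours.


rho = 20/32; Wq = rho/(mu - lambda) = 0.0521 hours

0.0521 hours


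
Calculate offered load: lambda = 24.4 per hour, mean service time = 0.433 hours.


Offered load a = lambda * E[S] = 24.4 * 0.433 = 10.57 Erlangs

10.57 Erlangs


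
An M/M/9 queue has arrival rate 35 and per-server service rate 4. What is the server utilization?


rho = lambda/(c*mu) = 35/(9*4) = 0.9722

0.9722


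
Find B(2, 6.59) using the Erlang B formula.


B(N,A) = (A^N/N!) / sum(A^k/k!, k=0..N) with N=2, A=6.59 = 0.741

0.741


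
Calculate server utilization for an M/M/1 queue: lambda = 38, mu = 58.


rho = lambda/mu = 38/58 = 0.6552

0.6552


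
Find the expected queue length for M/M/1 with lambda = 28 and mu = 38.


rho = 28/38; Lq = rho^2/(1-rho) = 2.06

2.06


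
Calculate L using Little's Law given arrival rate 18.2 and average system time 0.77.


L = lambda * W = 18.2 * 0.77 = 14.01

14.01


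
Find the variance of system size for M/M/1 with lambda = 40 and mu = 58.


rho = 40/58; Var(N) = rho/(1-rho)^2 = 7.16

7.16


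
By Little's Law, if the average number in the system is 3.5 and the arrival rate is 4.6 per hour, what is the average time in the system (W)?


W = L / lambda = 3.5 / 4.6 = 0.7609 hours

0.7609 hours


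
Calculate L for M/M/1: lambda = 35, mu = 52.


rho = 35/52; L = rho/(1-rho) = 2.06

2.06


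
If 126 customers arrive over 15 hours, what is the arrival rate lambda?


lambda = total arrivals / time = 126 / 15 = 8.4 per hour

8.4 per hour


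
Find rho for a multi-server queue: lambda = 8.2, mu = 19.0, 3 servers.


rho = lambda / (c * mu) = 8.2 / (3 * 19.0) = 0.1439

0.1439


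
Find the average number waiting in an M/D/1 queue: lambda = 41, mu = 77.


M/D/1: Lq = rho^2 / (2*(1-rho)) where rho = 41/77; Lq = 0.3

0.3


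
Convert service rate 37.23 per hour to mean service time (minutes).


Mean service time = 60/mu = 60/37.23 = 1.61 minutes

1.61 minutes


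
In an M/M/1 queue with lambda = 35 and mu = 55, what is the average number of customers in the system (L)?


rho = 35/55; L = rho/(1-rho) = 1.75

1.75


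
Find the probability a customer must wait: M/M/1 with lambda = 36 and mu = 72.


P(wait) = rho = lambda/mu = 36/72 = 0.5

0.5


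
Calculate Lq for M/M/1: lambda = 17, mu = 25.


rho = 17/25; Lq = rho^2/(1-rho) = 1.45

1.45


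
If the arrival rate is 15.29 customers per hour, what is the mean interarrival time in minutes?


Mean interarrival time = 60/lambda = 60/15.29 = 3.92 minutes

3.92 minutes


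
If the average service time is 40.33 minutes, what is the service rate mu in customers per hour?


mu = 60 / avg_service_time = 60 / 40.33 = 1.49 per hour

1.49 per hour


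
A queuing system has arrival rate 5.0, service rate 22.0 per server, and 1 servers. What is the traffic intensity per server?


rho = lambda / (c * mu) = 5.0 / (1 * 22.0) = 0.2273

0.2273


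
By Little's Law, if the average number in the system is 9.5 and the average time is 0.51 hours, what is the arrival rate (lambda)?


lambda = L / W = 9.5 / 0.51 = 18.63 per hour

18.63 per hour


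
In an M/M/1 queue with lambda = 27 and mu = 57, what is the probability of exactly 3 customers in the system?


rho = 27/57; P(n) = (1-rho)*rho^n = (1-27/57)*(27/57)^3 = 0.0559

0.0559


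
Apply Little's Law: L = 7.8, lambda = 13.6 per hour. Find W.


W = L / lambda = 7.8 / 13.6 = 0.5735 hours

0.5735 hours


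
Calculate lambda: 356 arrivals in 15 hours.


lambda = total arrivals / time = 356 / 15 = 23.73 per hour

23.73 per hour


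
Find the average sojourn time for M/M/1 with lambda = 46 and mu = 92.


W = 1/(mu - lambda) = 1/(92 - 46) = 0.0217 hours

0.0217 hours


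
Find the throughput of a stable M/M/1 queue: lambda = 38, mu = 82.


For a stable queue (lambda < mu), throughput = lambda = 38 per hour

38 per hour


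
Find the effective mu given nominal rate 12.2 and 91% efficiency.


Effective rate = mu * efficiency = 12.2 * 0.91 = 11.1 per hour

11.1 per hour


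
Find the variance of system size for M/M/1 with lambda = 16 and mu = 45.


rho = 16/45; Var(N) = rho/(1-rho)^2 = 0.86

0.86


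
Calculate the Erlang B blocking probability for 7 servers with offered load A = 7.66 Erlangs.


B(N,A) = (A^N/N!) / sum(A^k/k!, k=0..N) with N=7, A=7.66 = 0.2886

0.2886


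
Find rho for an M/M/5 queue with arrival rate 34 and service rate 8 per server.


rho = lambda/(c*mu) = 34/(5*8) = 0.85

0.85


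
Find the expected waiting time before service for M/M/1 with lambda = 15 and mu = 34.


rho = 15/34; Wq = rho/(mu - lambda) = 0.0232 hours

0.0232 hours


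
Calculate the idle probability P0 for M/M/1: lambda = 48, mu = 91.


P0 = 1 - rho = 1 - 48/91 = 0.4725

0.4725


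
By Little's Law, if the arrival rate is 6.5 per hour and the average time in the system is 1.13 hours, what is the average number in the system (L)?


L = lambda * W = 6.5 * 1.13 = 7.35

7.35


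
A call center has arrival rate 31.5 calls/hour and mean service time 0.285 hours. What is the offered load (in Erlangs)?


Offered load a = lambda * E[S] = 31.5 * 0.285 = 8.98 Erlangs

8.98 Erlangs


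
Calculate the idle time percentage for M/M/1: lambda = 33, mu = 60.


Idle fraction = (1 - rho) * 100 = (1 - 33/60) * 100 = 45.0%

45.0%


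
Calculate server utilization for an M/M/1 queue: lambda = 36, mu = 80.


rho = lambda/mu = 36/80 = 0.45

0.45


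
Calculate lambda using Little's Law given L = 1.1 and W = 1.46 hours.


lambda = L / W = 1.1 / 1.46 = 0.75 per hour

0.75 per hour


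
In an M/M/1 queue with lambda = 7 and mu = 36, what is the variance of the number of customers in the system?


rho = 7/36; Var(N) = rho/(1-rho)^2 = 0.3

0.3


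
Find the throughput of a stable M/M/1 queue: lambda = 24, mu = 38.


For a stable queue (lambda < mu), throughput = lambda = 24 per hour

24 per hour


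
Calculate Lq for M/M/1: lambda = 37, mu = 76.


rho = 37/76; Lq = rho^2/(1-rho) = 0.46

0.46


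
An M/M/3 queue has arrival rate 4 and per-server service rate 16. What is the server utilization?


rho = lambda/(c*mu) = 4/(3*16) = 0.0833

0.0833


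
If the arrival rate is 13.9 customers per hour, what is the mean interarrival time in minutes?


Mean interarrival time = 60/lambda = 60/13.9 = 4.32 minutes

4.32 minutes


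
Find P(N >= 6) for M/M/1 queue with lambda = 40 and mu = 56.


P(N >= 6) = rho^6 = (40/56)^6 = 0.1328

0.1328


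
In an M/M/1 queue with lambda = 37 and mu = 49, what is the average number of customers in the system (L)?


rho = 37/49; L = rho/(1-rho) = 3.08

3.08


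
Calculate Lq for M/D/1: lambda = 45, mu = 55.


M/D/1: Lq = rho^2 / (2*(1-rho)) where rho = 45/55; Lq = 1.84

1.84


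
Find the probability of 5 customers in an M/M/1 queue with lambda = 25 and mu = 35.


rho = 25/35; P(n) = (1-rho)*rho^n = (1-25/35)*(25/35)^5 = 0.0531

0.0531


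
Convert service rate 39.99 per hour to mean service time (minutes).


Mean service time = 60/mu = 60/39.99 = 1.5 minutes

1.5 minutes


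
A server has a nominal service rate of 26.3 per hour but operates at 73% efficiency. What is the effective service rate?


Effective rate = mu * efficiency = 26.3 * 0.73 = 19.2 per hour

19.2 per hour


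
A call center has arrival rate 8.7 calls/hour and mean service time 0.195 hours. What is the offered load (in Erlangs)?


Offered load a = lambda * E[S] = 8.7 * 0.195 = 1.7 Erlangs

1.7 Erlangs


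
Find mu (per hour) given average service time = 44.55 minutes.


mu = 60 / avg_service_time = 60 / 44.55 = 1.35 per hour

1.35 per hour


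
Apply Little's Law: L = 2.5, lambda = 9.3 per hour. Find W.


W = L / lambda = 2.5 / 9.3 = 0.2688 hours

0.2688 hours


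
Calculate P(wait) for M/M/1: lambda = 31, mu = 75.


P(wait) = rho = lambda/mu = 31/75 = 0.4133

0.4133


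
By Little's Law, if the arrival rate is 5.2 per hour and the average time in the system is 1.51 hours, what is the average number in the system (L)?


L = lambda * W = 5.2 * 1.51 = 7.85

7.85


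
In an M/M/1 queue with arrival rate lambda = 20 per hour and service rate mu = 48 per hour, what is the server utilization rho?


rho = lambda/mu = 20/48 = 0.4167

0.4167


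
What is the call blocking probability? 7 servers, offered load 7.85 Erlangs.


B(N,A) = (A^N/N!) / sum(A^k/k!, k=0..N) with N=7, A=7.85 = 0.2996

0.2996


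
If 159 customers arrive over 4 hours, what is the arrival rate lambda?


lambda = total arrivals / time = 159 / 4 = 39.75 per hour

39.75 per hour


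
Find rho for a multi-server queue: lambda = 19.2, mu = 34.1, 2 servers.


rho = lambda / (c * mu) = 19.2 / (2 * 34.1) = 0.2815

0.2815


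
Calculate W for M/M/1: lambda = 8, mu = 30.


W = 1/(mu - lambda) = 1/(30 - 8) = 0.0455 hours

0.0455 hours


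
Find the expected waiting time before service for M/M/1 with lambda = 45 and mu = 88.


rho = 45/88; Wq = rho/(mu - lambda) = 0.0119 hours

0.0119 hours


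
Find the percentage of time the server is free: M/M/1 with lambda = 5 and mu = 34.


Idle fraction = (1 - rho) * 100 = (1 - 5/34) * 100 = 85.3%

85.3%


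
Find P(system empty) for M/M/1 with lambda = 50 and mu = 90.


P0 = 1 - rho = 1 - 50/90 = 0.4444

0.4444


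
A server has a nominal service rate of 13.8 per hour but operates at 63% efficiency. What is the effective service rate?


Effective rate = mu * efficiency = 13.8 * 0.63 = 8.69 per hour

8.69 per hour


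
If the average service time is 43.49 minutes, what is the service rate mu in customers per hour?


mu = 60 / avg_service_time = 60 / 43.49 = 1.38 per hour

1.38 per hour


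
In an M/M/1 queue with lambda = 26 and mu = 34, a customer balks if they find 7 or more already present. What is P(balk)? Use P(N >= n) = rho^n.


P(N >= 7) = rho^7 = (26/34)^7 = 0.1529

0.1529


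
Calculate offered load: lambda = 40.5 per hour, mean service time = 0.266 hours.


Offered load a = lambda * E[S] = 40.5 * 0.266 = 10.77 Erlangs

10.77 Erlangs


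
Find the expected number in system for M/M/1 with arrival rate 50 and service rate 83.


rho = 50/83; L = rho/(1-rho) = 1.52

1.52


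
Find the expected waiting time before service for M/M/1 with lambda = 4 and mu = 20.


rho = 4/20; Wq = rho/(mu - lambda) = 0.0125 hours

0.0125 hours


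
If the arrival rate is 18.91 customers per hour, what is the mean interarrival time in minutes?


Mean interarrival time = 60/lambda = 60/18.91 = 3.17 minutes

3.17 minutes


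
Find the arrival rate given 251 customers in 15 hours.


lambda = total arrivals / time = 251 / 15 = 16.73 per hour

16.73 per hour


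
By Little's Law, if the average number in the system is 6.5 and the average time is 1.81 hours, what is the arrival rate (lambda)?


lambda = L / W = 6.5 / 1.81 = 3.59 per hour

3.59 per hour


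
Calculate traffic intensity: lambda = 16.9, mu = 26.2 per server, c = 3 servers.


rho = lambda / (c * mu) = 16.9 / (3 * 26.2) = 0.215

0.215


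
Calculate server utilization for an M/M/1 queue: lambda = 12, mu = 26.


rho = lambda/mu = 12/26 = 0.4615

0.4615


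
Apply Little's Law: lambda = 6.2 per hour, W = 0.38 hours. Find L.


L = lambda * W = 6.2 * 0.38 = 2.36

2.36


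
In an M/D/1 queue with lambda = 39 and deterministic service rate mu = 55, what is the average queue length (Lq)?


M/D/1: Lq = rho^2 / (2*(1-rho)) where rho = 39/55; Lq = 0.86

0.86


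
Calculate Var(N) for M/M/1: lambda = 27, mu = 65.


rho = 27/65; Var(N) = rho/(1-rho)^2 = 1.22

1.22


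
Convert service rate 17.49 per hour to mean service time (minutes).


Mean service time = 60/mu = 60/17.49 = 3.43 minutes

3.43 minutes


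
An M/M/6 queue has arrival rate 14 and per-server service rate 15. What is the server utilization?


rho = lambda/(c*mu) = 14/(6*15) = 0.1556

0.1556


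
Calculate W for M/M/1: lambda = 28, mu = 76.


W = 1/(mu - lambda) = 1/(76 - 28) = 0.0208 hours

0.0208 hours


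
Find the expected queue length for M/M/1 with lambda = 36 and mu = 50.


rho = 36/50; Lq = rho^2/(1-rho) = 1.85

1.85


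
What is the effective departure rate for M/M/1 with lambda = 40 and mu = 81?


For a stable queue (lambda < mu), throughput = lambda = 40 per hour

40 per hour


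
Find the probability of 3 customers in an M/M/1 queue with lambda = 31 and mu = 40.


rho = 31/40; P(n) = (1-rho)*rho^n = (1-31/40)*(31/40)^3 = 0.1047

0.1047


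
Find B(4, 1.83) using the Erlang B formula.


B(N,A) = (A^N/N!) / sum(A^k/k!, k=0..N) with N=4, A=1.83 = 0.078

0.078


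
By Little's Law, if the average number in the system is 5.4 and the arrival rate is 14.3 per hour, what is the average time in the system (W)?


W = L / lambda = 5.4 / 14.3 = 0.3776 hours

0.3776 hours


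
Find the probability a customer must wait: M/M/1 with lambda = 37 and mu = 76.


P(wait) = rho = lambda/mu = 37/76 = 0.4868

0.4868


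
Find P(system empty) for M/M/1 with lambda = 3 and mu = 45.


P0 = 1 - rho = 1 - 3/45 = 0.9333

0.9333


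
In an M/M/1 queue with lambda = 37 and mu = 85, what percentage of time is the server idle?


Idle fraction = (1 - rho) * 100 = (1 - 37/85) * 100 = 56.5%

56.5%


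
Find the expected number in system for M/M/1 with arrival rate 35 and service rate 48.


rho = 35/48; L = rho/(1-rho) = 2.69

2.69


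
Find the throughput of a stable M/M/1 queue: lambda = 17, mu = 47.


For a stable queue (lambda < mu), throughput = lambda = 17 per hour

17 per hour


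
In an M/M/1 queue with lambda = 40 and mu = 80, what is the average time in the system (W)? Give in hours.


W = 1/(mu - lambda) = 1/(80 - 40) = 0.025 hours

0.025 hours


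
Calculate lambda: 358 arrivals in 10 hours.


lambda = total arrivals / time = 358 / 10 = 35.8 per hour

35.8 per hour


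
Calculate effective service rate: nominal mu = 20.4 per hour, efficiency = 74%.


Effective rate = mu * efficiency = 20.4 * 0.74 = 15.1 per hour

15.1 per hour


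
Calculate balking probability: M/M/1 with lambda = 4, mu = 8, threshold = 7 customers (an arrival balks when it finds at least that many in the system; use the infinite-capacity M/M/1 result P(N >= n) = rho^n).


P(N >= 7) = rho^7 = (4/8)^7 = 0.0078

0.0078


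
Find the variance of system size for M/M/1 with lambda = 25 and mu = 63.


rho = 25/63; Var(N) = rho/(1-rho)^2 = 1.09

1.09


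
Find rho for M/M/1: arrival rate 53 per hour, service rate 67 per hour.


rho = lambda/mu = 53/67 = 0.791

0.791


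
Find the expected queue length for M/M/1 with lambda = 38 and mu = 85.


rho = 38/85; Lq = rho^2/(1-rho) = 0.36

0.36


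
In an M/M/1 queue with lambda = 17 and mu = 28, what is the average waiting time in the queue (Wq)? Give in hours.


rho = 17/28; Wq = rho/(mu - lambda) = 0.0552 hours

0.0552 hours


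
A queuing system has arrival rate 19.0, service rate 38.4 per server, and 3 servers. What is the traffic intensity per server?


rho = lambda / (c * mu) = 19.0 / (3 * 38.4) = 0.1649

0.1649


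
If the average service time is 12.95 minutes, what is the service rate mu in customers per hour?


mu = 60 / avg_service_time = 60 / 12.95 = 4.63 per hour

4.63 per hour


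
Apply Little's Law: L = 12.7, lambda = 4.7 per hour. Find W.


W = L / lambda = 12.7 / 4.7 = 2.7021 hours

2.7021 hours


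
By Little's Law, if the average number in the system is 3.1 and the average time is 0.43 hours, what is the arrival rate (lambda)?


lambda = L / W = 3.1 / 0.43 = 7.21 per hour

7.21 per hour


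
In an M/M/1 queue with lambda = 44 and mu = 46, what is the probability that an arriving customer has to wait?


P(wait) = rho = lambda/mu = 44/46 = 0.9565

0.9565


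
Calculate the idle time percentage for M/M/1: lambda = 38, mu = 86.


Idle fraction = (1 - rho) * 100 = (1 - 38/86) * 100 = 55.8%

55.8%


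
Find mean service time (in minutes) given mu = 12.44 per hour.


Mean service time = 60/mu = 60/12.44 = 4.82 minutes

4.82 minutes


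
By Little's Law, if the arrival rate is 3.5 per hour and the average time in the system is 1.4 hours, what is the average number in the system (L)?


L = lambda * W = 3.5 * 1.4 = 4.9

4.9


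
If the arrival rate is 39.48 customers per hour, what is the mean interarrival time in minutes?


Mean interarrival time = 60/lambda = 60/39.48 = 1.52 minutes

1.52 minutes


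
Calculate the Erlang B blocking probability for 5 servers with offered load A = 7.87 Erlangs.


B(N,A) = (A^N/N!) / sum(A^k/k!, k=0..N) with N=5, A=7.87 = 0.4725

0.4725


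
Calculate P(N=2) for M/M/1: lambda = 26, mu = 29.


rho = 26/29; P(n) = (1-rho)*rho^n = (1-26/29)*(26/29)^2 = 0.0832

0.0832


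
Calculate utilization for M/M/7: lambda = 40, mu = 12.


rho = lambda/(c*mu) = 40/(7*12) = 0.4762

0.4762


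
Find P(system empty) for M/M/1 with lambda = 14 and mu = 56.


P0 = 1 - rho = 1 - 14/56 = 0.75

0.75


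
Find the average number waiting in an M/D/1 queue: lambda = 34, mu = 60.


M/D/1: Lq = rho^2 / (2*(1-rho)) where rho = 34/60; Lq = 0.37

0.37


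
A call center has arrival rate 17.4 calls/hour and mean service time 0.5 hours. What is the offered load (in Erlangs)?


Offered load a = lambda * E[S] = 17.4 * 0.5 = 8.7 Erlangs

8.7 Erlangs


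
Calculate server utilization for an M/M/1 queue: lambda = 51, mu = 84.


rho = lambda/mu = 51/84 = 0.6071

0.6071


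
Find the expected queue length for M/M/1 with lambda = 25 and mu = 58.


rho = 25/58; Lq = rho^2/(1-rho) = 0.33

0.33


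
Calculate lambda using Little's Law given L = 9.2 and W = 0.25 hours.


lambda = L / W = 9.2 / 0.25 = 36.8 per hour

36.8 per hour


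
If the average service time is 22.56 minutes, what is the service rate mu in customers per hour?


mu = 60 / avg_service_time = 60 / 22.56 = 2.66 per hour

2.66 per hour


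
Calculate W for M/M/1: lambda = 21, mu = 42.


W = 1/(mu - lambda) = 1/(42 - 21) = 0.0476 hours

0.0476 hours


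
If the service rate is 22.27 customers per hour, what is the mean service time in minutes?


Mean service time = 60/mu = 60/22.27 = 2.69 minutes

2.69 minutes


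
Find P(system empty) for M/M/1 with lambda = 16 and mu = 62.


P0 = 1 - rho = 1 - 16/62 = 0.7419

0.7419


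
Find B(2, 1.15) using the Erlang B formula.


B(N,A) = (A^N/N!) / sum(A^k/k!, k=0..N) with N=2, A=1.15 = 0.2352

0.2352


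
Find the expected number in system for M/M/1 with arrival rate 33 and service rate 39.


rho = 33/39; L = rho/(1-rho) = 5.5

5.5


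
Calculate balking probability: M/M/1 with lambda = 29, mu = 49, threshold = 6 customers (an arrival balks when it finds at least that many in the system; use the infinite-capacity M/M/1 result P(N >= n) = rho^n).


P(N >= 6) = rho^6 = (29/49)^6 = 0.043

0.043


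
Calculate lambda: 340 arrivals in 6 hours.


lambda = total arrivals / time = 340 / 6 = 56.67 per hour

56.67 per hour


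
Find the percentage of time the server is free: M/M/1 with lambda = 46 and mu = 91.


Idle fraction = (1 - rho) * 100 = (1 - 46/91) * 100 = 49.5%

49.5%


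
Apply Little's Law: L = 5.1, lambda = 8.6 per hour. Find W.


W = L / lambda = 5.1 / 8.6 = 0.593 hours

0.593 hours


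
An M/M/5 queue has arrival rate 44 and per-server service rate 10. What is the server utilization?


rho = lambda/(c*mu) = 44/(5*10) = 0.88

0.88


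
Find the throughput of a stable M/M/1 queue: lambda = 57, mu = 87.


For a stable queue (lambda < mu), throughput = lambda = 57 per hour

57 per hour


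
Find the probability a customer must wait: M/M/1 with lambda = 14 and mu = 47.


P(wait) = rho = lambda/mu = 14/47 = 0.2979

0.2979


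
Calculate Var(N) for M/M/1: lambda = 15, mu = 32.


rho = 15/32; Var(N) = rho/(1-rho)^2 = 1.66

1.66


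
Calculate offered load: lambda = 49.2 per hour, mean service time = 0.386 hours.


Offered load a = lambda * E[S] = 49.2 * 0.386 = 18.99 Erlangs

18.99 Erlangs


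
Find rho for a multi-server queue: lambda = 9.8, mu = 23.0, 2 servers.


rho = lambda / (c * mu) = 9.8 / (2 * 23.0) = 0.213

0.213


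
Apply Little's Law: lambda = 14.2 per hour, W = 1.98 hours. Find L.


L = lambda * W = 14.2 * 1.98 = 28.12

28.12


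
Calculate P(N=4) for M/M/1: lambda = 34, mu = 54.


rho = 34/54; P(n) = (1-rho)*rho^n = (1-34/54)*(34/54)^4 = 0.0582

0.0582


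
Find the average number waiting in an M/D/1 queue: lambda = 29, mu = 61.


M/D/1: Lq = rho^2 / (2*(1-rho)) where rho = 29/61; Lq = 0.22

0.22


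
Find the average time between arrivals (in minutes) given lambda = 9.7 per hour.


Mean interarrival time = 60/lambda = 60/9.7 = 6.19 minutes

6.19 minutes


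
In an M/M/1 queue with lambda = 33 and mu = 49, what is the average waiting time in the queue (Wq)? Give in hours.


rho = 33/49; Wq = rho/(mu - lambda) = 0.0421 hours

0.0421 hours


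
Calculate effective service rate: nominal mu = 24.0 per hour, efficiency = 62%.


Effective rate = mu * efficiency = 24.0 * 0.62 = 14.88 per hour

14.88 per hour


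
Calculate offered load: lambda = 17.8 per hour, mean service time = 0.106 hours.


Offered load a = lambda * E[S] = 17.8 * 0.106 = 1.89 Erlangs

1.89 Erlangs


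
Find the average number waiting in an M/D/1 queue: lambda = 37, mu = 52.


M/D/1: Lq = rho^2 / (2*(1-rho)) where rho = 37/52; Lq = 0.88

0.88


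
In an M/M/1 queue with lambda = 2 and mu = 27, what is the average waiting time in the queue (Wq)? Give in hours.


rho = 2/27; Wq = rho/(mu - lambda) = 0.003 hours

0.003 hours


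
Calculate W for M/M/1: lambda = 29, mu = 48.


W = 1/(mu - lambda) = 1/(48 - 29) = 0.0526 hours

0.0526 hours


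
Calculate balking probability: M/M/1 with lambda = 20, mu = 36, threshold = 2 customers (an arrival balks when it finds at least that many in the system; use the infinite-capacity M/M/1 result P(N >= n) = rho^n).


P(N >= 2) = rho^2 = (20/36)^2 = 0.3086

0.3086


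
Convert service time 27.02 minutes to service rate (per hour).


mu = 60 / avg_service_time = 60 / 27.02 = 2.22 per hour

2.22 per hour


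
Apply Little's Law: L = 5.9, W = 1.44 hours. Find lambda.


lambda = L / W = 5.9 / 1.44 = 4.1 per hour

4.1 per hour


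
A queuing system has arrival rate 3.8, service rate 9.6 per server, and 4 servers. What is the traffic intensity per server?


rho = lambda / (c * mu) = 3.8 / (4 * 9.6) = 0.099

0.099


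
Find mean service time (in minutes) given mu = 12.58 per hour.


Mean service time = 60/mu = 60/12.58 = 4.77 minutes

4.77 minutes


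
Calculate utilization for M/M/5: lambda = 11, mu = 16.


rho = lambda/(c*mu) = 11/(5*16) = 0.1375

0.1375


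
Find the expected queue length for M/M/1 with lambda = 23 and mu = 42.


rho = 23/42; Lq = rho^2/(1-rho) = 0.66

0.66


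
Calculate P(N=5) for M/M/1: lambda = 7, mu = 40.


rho = 7/40; P(n) = (1-rho)*rho^n = (1-7/40)*(7/40)^5 = 0.0001

0.0001


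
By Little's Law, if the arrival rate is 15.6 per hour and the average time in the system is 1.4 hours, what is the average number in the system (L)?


L = lambda * W = 15.6 * 1.4 = 21.84

21.84


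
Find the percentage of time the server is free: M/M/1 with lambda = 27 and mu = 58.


Idle fraction = (1 - rho) * 100 = (1 - 27/58) * 100 = 53.4%

53.4%


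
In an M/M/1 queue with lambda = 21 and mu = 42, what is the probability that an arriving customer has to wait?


P(wait) = rho = lambda/mu = 21/42 = 0.5

0.5


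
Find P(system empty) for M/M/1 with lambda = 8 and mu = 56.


P0 = 1 - rho = 1 - 8/56 = 0.8571

0.8571


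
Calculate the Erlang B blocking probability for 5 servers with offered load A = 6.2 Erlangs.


B(N,A) = (A^N/N!) / sum(A^k/k!, k=0..N) with N=5, A=6.2 = 0.3741

0.3741


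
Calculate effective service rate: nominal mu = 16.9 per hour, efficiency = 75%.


Effective rate = mu * efficiency = 16.9 * 0.75 = 12.68 per hour

12.68 per hour


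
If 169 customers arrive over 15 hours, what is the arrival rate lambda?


lambda = total arrivals / time = 169 / 15 = 11.27 per hour

11.27 per hour


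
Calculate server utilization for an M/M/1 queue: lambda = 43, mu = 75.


rho = lambda/mu = 43/75 = 0.5733

0.5733


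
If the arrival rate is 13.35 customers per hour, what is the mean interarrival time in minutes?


Mean interarrival time = 60/lambda = 60/13.35 = 4.49 minutes

4.49 minutes


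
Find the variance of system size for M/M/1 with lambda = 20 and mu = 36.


rho = 20/36; Var(N) = rho/(1-rho)^2 = 2.81

2.81


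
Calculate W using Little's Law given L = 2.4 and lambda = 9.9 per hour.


W = L / lambda = 2.4 / 9.9 = 0.2424 hours

0.2424 hours


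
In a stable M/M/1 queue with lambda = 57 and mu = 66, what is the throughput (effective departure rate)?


For a stable queue (lambda < mu), throughput = lambda = 57 per hour

57 per hour


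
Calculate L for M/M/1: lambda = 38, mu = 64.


rho = 38/64; L = rho/(1-rho) = 1.46

1.46


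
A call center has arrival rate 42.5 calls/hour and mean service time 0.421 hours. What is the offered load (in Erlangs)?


Offered load a = lambda * E[S] = 42.5 * 0.421 = 17.89 Erlangs

17.89 Erlangs


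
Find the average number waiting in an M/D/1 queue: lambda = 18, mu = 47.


M/D/1: Lq = rho^2 / (2*(1-rho)) where rho = 18/47; Lq = 0.12

0.12


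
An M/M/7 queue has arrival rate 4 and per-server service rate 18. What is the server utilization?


rho = lambda/(c*mu) = 4/(7*18) = 0.0317

0.0317


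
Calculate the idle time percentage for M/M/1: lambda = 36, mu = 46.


Idle fraction = (1 - rho) * 100 = (1 - 36/46) * 100 = 21.7%

21.7%


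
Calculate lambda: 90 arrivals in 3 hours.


lambda = total arrivals / time = 90 / 3 = 30.0 per hour

30.0 per hour


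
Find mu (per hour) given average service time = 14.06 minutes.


mu = 60 / avg_service_time = 60 / 14.06 = 4.27 per hour

4.27 per hour


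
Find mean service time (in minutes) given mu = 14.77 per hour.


Mean service time = 60/mu = 60/14.77 = 4.06 minutes

4.06 minutes


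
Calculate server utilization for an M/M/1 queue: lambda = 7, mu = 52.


rho = lambda/mu = 7/52 = 0.1346

0.1346


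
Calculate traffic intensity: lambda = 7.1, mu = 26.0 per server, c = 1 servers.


rho = lambda / (c * mu) = 7.1 / (1 * 26.0) = 0.2731

0.2731


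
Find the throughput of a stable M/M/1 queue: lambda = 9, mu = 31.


For a stable queue (lambda < mu), throughput = lambda = 9 per hour

9 per hour


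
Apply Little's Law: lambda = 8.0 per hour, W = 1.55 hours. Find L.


L = lambda * W = 8.0 * 1.55 = 12.4

12.4


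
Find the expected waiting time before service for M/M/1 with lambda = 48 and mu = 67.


rho = 48/67; Wq = rho/(mu - lambda) = 0.0377 hours

0.0377 hours


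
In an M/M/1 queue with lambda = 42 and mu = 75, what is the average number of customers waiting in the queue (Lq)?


rho = 42/75; Lq = rho^2/(1-rho) = 0.71

0.71


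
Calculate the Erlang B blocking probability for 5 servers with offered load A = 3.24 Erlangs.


B(N,A) = (A^N/N!) / sum(A^k/k!, k=0..N) with N=5, A=3.24 = 0.1309

0.1309


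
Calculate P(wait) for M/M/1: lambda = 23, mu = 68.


P(wait) = rho = lambda/mu = 23/68 = 0.3382

0.3382


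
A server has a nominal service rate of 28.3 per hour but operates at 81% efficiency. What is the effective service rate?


Effective rate = mu * efficiency = 28.3 * 0.81 = 22.92 per hour

22.92 per hour


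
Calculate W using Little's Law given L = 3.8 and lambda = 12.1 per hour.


W = L / lambda = 3.8 / 12.1 = 0.314 hours

0.314 hours


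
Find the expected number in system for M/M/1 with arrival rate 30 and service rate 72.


rho = 30/72; L = rho/(1-rho) = 0.71

0.71


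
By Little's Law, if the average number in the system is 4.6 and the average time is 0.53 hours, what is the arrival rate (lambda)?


lambda = L / W = 4.6 / 0.53 = 8.68 per hour

8.68 per hour


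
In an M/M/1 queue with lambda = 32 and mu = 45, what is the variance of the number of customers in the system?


rho = 32/45; Var(N) = rho/(1-rho)^2 = 8.52

8.52


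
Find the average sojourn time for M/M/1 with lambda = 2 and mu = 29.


W = 1/(mu - lambda) = 1/(29 - 2) = 0.037 hours

0.037 hours


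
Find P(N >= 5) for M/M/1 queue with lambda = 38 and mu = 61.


P(N >= 5) = rho^5 = (38/61)^5 = 0.0938

0.0938


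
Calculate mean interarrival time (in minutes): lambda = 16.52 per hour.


Mean interarrival time = 60/lambda = 60/16.52 = 3.63 minutes

3.63 minutes


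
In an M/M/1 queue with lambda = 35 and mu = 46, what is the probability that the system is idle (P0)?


P0 = 1 - rho = 1 - 35/46 = 0.2391

0.2391


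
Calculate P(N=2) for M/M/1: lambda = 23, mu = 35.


rho = 23/35; P(n) = (1-rho)*rho^n = (1-23/35)*(23/35)^2 = 0.1481

0.1481


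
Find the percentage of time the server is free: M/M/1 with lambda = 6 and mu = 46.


Idle fraction = (1 - rho) * 100 = (1 - 6/46) * 100 = 87.0%

87.0%


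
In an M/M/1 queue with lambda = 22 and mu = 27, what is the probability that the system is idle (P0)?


P0 = 1 - rho = 1 - 22/27 = 0.1852

0.1852


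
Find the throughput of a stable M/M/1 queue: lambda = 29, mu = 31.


For a stable queue (lambda < mu), throughput = lambda = 29 per hour

29 per hour


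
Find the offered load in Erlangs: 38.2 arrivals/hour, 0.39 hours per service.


Offered load a = lambda * E[S] = 38.2 * 0.39 = 14.9 Erlangs

14.9 Erlangs


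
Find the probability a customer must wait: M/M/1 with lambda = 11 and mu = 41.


P(wait) = rho = lambda/mu = 11/41 = 0.2683

0.2683


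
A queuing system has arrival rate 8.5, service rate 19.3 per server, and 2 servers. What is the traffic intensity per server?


rho = lambda / (c * mu) = 8.5 / (2 * 19.3) = 0.2202

0.2202


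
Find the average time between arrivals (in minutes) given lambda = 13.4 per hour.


Mean interarrival time = 60/lambda = 60/13.4 = 4.48 minutes

4.48 minutes


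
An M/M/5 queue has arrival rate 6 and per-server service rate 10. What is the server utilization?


rho = lambda/(c*mu) = 6/(5*10) = 0.12

0.12


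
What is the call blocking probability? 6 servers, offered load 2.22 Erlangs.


B(N,A) = (A^N/N!) / sum(A^k/k!, k=0..N) with N=6, A=2.22 = 0.0182

0.0182


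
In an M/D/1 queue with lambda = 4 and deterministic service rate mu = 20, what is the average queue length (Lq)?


M/D/1: Lq = rho^2 / (2*(1-rho)) where rho = 4/20; Lq = 0.03

0.03


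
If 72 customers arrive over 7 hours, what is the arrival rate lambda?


lambda = total arrivals / time = 72 / 7 = 10.29 per hour

10.29 per hour


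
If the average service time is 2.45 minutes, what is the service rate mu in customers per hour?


mu = 60 / avg_service_time = 60 / 2.45 = 24.49 per hour

24.49 per hour
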